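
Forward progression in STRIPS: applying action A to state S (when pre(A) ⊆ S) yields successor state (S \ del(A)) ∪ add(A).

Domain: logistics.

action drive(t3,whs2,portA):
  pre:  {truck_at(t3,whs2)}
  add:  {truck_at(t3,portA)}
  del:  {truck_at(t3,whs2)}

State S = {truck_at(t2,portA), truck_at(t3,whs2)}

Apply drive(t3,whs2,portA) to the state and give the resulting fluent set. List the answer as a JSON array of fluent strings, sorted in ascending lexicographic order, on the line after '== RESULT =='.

Progress:
  pre ⊆ S: {truck_at(t3,whs2)} ⊆ S  — applicable
  S \ del = {truck_at(t2,portA)}
  ∪ add   = {truck_at(t2,portA), truck_at(t3,portA)}

== RESULT ==
["truck_at(t2,portA)", "truck_at(t3,portA)"]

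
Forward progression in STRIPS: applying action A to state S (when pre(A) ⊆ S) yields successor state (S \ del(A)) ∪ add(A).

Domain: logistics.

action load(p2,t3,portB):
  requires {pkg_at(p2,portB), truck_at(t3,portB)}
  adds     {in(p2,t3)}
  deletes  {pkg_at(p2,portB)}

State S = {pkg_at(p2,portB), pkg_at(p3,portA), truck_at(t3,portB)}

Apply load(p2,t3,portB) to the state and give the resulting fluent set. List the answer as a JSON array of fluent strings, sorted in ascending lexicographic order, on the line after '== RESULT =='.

Progress:
  pre ⊆ S: {pkg_at(p2,portB), truck_at(t3,portB)} ⊆ S  — applicable
  S \ del = {pkg_at(p3,portA), truck_at(t3,portB)}
  ∪ add   = {in(p2,t3), pkg_at(p3,portA), truck_at(t3,portB)}

== RESULT ==
["in(p2,t3)", "pkg_at(p3,portA)", "truck_at(t3,portB)"]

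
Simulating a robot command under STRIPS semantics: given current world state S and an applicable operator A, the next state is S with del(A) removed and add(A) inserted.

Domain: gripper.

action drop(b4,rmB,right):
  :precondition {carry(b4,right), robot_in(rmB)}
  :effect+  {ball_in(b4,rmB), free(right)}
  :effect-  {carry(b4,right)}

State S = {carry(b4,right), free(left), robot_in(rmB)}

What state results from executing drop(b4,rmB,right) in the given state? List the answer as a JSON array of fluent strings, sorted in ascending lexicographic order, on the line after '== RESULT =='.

Progress:
  pre ⊆ S: {carry(b4,right), robot_in(rmB)} ⊆ S  — applicable
  S \ del = {free(left), robot_in(rmB)}
  ∪ add   = {ball_in(b4,rmB), free(left), free(right), robot_in(rmB)}

== RESULT ==
["ball_in(b4,rmB)", "free(left)", "free(right)", "robot_in(rmB)"]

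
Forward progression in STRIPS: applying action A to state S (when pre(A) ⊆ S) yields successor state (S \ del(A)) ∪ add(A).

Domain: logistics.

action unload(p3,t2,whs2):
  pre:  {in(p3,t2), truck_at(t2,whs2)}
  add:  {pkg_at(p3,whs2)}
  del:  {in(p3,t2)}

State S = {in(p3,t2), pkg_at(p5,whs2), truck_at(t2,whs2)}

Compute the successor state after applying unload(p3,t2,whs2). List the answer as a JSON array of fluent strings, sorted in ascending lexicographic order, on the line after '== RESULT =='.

Progress:
  pre ⊆ S: {in(p3,t2), truck_at(t2,whs2)} ⊆ S  — applicable
  S \ del = {pkg_at(p5,whs2), truck_at(t2,whs2)}
  ∪ add   = {pkg_at(p3,whs2), pkg_at(p5,whs2), truck_at(t2,whs2)}

== RESULT ==
["pkg_at(p3,whs2)", "pkg_at(p5,whs2)", "truck_at(t2,whs2)"]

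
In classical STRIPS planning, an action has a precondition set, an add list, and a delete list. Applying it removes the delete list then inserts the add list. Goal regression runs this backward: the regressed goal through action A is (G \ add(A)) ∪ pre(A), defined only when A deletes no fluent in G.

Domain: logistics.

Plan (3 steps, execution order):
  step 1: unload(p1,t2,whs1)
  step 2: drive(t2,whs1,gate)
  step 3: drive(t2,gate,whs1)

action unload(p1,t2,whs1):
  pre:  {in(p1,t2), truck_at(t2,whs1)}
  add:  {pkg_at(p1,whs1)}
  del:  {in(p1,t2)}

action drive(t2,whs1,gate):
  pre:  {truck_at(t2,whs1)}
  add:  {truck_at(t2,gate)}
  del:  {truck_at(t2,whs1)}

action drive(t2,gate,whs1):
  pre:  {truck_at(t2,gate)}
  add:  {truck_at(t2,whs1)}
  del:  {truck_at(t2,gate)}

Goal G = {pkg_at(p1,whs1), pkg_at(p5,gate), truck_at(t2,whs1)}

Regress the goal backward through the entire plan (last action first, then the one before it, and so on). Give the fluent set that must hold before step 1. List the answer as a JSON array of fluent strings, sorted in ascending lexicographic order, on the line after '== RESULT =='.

Regress step by step:
  through step 3 (drive(t2,gate,whs1)): drop {truck_at(t2,whs1)}, keep {pkg_at(p1,whs1), pkg_at(p5,gate)}, require {truck_at(t2,gate)}
    → {pkg_at(p1,whs1), pkg_at(p5,gate), truck_at(t2,gate)}
  through step 2 (drive(t2,whs1,gate)): drop {truck_at(t2,gate)}, keep {pkg_at(p1,whs1), pkg_at(p5,gate)}, require {truck_at(t2,whs1)}
    → {pkg_at(p1,whs1), pkg_at(p5,gate), truck_at(t2,whs1)}
  through step 1 (unload(p1,t2,whs1)): drop {pkg_at(p1,whs1)}, keep {pkg_at(p5,gate), truck_at(t2,whs1)}, require {in(p1,t2), truck_at(t2,whs1)}
    → {in(p1,t2), pkg_at(p5,gate), truck_at(t2,whs1)}

== RESULT ==
["in(p1,t2)", "pkg_at(p5,gate)", "truck_at(t2,whs1)"]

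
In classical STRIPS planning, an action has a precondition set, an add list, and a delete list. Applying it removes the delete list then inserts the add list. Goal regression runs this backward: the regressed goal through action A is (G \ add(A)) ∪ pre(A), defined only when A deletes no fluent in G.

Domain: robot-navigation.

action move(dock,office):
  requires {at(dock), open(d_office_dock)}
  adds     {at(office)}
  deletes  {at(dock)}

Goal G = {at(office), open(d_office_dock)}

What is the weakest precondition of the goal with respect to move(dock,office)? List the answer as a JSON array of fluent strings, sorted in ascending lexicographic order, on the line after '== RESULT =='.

Compute (G \ add) ∪ pre:
  G ∩ del = {}  (empty — regression defined)
  G \ add = {at(office), open(d_office_dock)} \ {at(office)} = {open(d_office_dock)}
  ∪ pre   = {open(d_office_dock)} ∪ {at(dock), open(d_office_dock)}
          = {at(dock), open(d_office_dock)}

== RESULT ==
["at(dock)", "open(d_office_dock)"]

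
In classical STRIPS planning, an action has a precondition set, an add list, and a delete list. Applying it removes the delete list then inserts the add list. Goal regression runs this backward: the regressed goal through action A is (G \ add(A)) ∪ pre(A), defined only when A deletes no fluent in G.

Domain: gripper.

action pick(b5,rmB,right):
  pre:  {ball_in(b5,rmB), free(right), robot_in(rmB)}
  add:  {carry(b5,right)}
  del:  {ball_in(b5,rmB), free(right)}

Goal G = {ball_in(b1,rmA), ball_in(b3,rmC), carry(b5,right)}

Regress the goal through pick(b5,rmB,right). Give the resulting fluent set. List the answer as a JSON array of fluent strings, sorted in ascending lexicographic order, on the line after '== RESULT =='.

Regress:
  G ∩ del = {}  (empty — regression defined)
  G \ add = {ball_in(b1,rmA), ball_in(b3,rmC), carry(b5,right)} \ {carry(b5,right)} = {ball_in(b1,rmA), ball_in(b3,rmC)}
  ∪ pre   = {ball_in(b1,rmA), ball_in(b3,rmC)} ∪ {ball_in(b5,rmB), free(right), robot_in(rmB)}
          = {ball_in(b1,rmA), ball_in(b3,rmC), ball_in(b5,rmB), free(right), robot_in(rmB)}

== RESULT ==
["ball_in(b1,rmA)", "ball_in(b3,rmC)", "ball_in(b5,rmB)", "free(right)", "robot_in(rmB)"]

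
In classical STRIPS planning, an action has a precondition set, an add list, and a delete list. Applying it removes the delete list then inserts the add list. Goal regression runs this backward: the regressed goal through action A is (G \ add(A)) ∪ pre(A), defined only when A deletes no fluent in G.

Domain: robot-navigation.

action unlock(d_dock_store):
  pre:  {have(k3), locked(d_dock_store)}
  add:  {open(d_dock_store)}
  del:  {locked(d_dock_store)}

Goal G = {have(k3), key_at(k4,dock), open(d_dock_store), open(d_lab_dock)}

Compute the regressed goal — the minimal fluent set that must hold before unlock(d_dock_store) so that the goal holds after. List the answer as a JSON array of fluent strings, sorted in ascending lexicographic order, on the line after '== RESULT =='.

Regress:
  G ∩ del = {}  (empty — regression defined)
  G \ add = {have(k3), key_at(k4,dock), open(d_dock_store), open(d_lab_dock)} \ {open(d_dock_store)} = {have(k3), key_at(k4,dock), open(d_lab_dock)}
  ∪ pre   = {have(k3), key_at(k4,dock), open(d_lab_dock)} ∪ {have(k3), locked(d_dock_store)}
          = {have(k3), key_at(k4,dock), locked(d_dock_store), open(d_lab_dock)}

== RESULT ==
["have(k3)", "key_at(k4,dock)", "locked(d_dock_store)", "open(d_lab_dock)"]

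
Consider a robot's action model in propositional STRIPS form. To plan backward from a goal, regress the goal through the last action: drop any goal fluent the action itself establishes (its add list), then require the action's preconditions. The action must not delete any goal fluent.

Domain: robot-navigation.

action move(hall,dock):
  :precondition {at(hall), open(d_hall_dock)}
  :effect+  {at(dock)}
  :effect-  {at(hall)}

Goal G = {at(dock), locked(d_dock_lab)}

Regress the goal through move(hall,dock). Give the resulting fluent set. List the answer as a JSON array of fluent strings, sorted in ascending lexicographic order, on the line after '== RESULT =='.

Regress:
  G ∩ del = {}  (empty — regression defined)
  G \ add = {at(dock), locked(d_dock_lab)} \ {at(dock)} = {locked(d_dock_lab)}
  ∪ pre   = {locked(d_dock_lab)} ∪ {at(hall), open(d_hall_dock)}
          = {at(hall), locked(d_dock_lab), open(d_hall_dock)}

== RESULT ==
["at(hall)", "locked(d_dock_lab)", "open(d_hall_dock)"]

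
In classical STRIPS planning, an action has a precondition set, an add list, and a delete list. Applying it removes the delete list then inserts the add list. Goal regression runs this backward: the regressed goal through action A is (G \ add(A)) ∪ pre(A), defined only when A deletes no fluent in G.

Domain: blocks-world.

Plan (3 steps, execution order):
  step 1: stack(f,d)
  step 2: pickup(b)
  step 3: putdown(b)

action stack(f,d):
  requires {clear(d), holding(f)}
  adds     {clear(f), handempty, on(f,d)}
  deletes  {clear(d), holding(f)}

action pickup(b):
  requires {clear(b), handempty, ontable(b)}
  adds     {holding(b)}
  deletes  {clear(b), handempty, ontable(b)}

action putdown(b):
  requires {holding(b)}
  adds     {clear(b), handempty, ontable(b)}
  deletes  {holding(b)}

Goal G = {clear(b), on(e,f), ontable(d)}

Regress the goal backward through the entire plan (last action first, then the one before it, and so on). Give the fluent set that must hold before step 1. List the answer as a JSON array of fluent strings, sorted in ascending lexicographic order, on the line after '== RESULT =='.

Work backward from the goal:
  through step 3 (putdown(b)): drop {clear(b)}, keep {on(e,f), ontable(d)}, require {holding(b)}
    → {holding(b), on(e,f), ontable(d)}
  through step 2 (pickup(b)): drop {holding(b)}, keep {on(e,f), ontable(d)}, require {clear(b), handempty, ontable(b)}
    → {clear(b), handempty, on(e,f), ontable(b), ontable(d)}
  through step 1 (stack(f,d)): drop {handempty}, keep {clear(b), on(e,f), ontable(b), ontable(d)}, require {clear(d), holding(f)}
    → {clear(b), clear(d), holding(f), on(e,f), ontable(b), ontable(d)}

== RESULT ==
["clear(b)", "clear(d)", "holding(f)", "on(e,f)", "ontable(b)", "ontable(d)"]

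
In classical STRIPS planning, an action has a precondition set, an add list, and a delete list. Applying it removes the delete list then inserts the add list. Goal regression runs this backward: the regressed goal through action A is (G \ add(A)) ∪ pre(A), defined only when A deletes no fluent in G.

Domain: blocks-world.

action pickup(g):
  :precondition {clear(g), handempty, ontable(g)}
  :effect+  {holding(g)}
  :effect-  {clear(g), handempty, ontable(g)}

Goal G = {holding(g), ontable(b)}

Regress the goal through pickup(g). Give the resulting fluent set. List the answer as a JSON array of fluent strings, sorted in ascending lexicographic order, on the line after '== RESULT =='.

Compute (G \ add) ∪ pre:
  G ∩ del = {}  (empty — regression defined)
  G \ add = {holding(g), ontable(b)} \ {holding(g)} = {ontable(b)}
  ∪ pre   = {ontable(b)} ∪ {clear(g), handempty, ontable(g)}
          = {clear(g), handempty, ontable(b), ontable(g)}

== RESULT ==
["clear(g)", "handempty", "ontable(b)", "ontable(g)"]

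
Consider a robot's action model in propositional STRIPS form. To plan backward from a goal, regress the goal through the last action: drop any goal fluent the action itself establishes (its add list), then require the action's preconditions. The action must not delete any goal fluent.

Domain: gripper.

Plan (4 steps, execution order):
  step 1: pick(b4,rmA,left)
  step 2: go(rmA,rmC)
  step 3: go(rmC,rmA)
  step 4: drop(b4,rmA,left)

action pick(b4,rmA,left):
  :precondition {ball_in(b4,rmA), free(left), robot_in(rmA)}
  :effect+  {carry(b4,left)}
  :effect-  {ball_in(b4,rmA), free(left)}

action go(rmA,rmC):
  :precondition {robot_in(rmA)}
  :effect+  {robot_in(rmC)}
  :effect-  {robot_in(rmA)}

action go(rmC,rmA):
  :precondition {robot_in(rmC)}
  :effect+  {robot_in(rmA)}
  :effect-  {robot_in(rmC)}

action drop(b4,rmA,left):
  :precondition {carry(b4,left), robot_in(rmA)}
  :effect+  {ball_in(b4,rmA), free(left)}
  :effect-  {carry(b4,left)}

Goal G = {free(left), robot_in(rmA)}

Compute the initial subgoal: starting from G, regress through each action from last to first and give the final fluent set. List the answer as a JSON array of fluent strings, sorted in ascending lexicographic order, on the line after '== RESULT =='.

Work backward from the goal:
  through step 4 (drop(b4,rmA,left)): drop {free(left)}, keep {robot_in(rmA)}, require {carry(b4,left), robot_in(rmA)}
    → {carry(b4,left), robot_in(rmA)}
  through step 3 (go(rmC,rmA)): drop {robot_in(rmA)}, keep {carry(b4,left)}, require {robot_in(rmC)}
    → {carry(b4,left), robot_in(rmC)}
  through step 2 (go(rmA,rmC)): drop {robot_in(rmC)}, keep {carry(b4,left)}, require {robot_in(rmA)}
    → {carry(b4,left), robot_in(rmA)}
  through step 1 (pick(b4,rmA,left)): drop {carry(b4,left)}, keep {robot_in(rmA)}, require {ball_in(b4,rmA), free(left), robot_in(rmA)}
    → {ball_in(b4,rmA), free(left), robot_in(rmA)}

== RESULT ==
["ball_in(b4,rmA)", "free(left)", "robot_in(rmA)"]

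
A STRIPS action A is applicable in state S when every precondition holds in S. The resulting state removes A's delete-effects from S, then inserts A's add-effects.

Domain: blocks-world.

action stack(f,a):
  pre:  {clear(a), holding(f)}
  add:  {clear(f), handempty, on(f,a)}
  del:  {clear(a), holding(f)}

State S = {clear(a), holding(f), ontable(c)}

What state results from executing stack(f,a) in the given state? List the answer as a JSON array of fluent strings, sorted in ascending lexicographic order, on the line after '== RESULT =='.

Progress:
  pre ⊆ S: {clear(a), holding(f)} ⊆ S  — applicable
  S \ del = {ontable(c)}
  ∪ add   = {clear(f), handempty, on(f,a), ontable(c)}

== RESULT ==
["clear(f)", "handempty", "on(f,a)", "ontable(c)"]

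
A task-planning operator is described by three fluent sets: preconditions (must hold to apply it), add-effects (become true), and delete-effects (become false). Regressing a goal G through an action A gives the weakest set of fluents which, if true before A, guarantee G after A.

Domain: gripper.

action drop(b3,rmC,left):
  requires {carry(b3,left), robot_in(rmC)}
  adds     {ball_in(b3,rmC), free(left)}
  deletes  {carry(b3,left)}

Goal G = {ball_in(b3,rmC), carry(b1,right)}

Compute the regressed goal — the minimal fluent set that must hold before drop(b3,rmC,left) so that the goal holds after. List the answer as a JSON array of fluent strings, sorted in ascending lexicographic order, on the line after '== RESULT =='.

Regress:
  G ∩ del = {}  (empty — regression defined)
  G \ add = {ball_in(b3,rmC), carry(b1,right)} \ {ball_in(b3,rmC), free(left)} = {carry(b1,right)}
  ∪ pre   = {carry(b1,right)} ∪ {carry(b3,left), robot_in(rmC)}
          = {carry(b1,right), carry(b3,left), robot_in(rmC)}

== RESULT ==
["carry(b1,right)", "carry(b3,left)", "robot_in(rmC)"]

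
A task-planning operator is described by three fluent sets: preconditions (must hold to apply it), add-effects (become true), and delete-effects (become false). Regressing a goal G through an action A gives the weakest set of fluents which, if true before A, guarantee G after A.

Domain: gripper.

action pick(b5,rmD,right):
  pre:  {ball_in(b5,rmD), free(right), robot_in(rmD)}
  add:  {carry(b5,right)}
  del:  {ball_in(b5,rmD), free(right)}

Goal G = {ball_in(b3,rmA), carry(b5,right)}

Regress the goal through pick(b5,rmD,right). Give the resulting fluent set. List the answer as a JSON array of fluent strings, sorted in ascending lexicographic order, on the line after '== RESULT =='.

Regress:
  G ∩ del = {}  (empty — regression defined)
  G \ add = {ball_in(b3,rmA), carry(b5,right)} \ {carry(b5,right)} = {ball_in(b3,rmA)}
  ∪ pre   = {ball_in(b3,rmA)} ∪ {ball_in(b5,rmD), free(right), robot_in(rmD)}
          = {ball_in(b3,rmA), ball_in(b5,rmD), free(right), robot_in(rmD)}

== RESULT ==
["ball_in(b3,rmA)", "ball_in(b5,rmD)", "free(right)", "robot_in(rmD)"]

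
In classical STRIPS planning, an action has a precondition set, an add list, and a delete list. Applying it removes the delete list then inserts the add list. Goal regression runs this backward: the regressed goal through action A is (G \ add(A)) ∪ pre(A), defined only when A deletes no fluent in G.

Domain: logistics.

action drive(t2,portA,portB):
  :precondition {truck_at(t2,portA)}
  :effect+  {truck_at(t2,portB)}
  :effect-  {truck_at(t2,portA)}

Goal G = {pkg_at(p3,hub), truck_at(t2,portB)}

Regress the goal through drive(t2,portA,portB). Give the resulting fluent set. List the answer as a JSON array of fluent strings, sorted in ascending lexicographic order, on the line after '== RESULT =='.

Compute (G \ add) ∪ pre:
  G ∩ del = {}  (empty — regression defined)
  G \ add = {pkg_at(p3,hub), truck_at(t2,portB)} \ {truck_at(t2,portB)} = {pkg_at(p3,hub)}
  ∪ pre   = {pkg_at(p3,hub)} ∪ {truck_at(t2,portA)}
          = {pkg_at(p3,hub), truck_at(t2,portA)}

== RESULT ==
["pkg_at(p3,hub)", "truck_at(t2,portA)"]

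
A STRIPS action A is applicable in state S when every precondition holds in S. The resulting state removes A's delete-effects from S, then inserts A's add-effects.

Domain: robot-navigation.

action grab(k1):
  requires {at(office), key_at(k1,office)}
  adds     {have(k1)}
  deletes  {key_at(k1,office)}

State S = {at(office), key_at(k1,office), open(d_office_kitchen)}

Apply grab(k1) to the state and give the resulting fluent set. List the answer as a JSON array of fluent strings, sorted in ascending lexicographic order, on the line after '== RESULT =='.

Progress:
  pre ⊆ S: {at(office), key_at(k1,office)} ⊆ S  — applicable
  S \ del = {at(office), open(d_office_kitchen)}
  ∪ add   = {at(office), have(k1), open(d_office_kitchen)}

== RESULT ==
["at(office)", "have(k1)", "open(d_office_kitchen)"]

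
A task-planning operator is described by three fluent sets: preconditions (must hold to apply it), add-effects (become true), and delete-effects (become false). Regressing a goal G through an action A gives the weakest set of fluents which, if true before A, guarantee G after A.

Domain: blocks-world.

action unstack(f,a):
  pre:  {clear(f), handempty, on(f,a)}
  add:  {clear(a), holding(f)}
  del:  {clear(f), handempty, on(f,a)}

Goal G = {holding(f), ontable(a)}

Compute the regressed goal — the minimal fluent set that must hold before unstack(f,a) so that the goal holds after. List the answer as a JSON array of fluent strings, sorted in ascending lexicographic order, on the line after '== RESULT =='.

Compute (G \ add) ∪ pre:
  G ∩ del = {}  (empty — regression defined)
  G \ add = {holding(f), ontable(a)} \ {clear(a), holding(f)} = {ontable(a)}
  ∪ pre   = {ontable(a)} ∪ {clear(f), handempty, on(f,a)}
          = {clear(f), handempty, on(f,a), ontable(a)}

== RESULT ==
["clear(f)", "handempty", "on(f,a)", "ontable(a)"]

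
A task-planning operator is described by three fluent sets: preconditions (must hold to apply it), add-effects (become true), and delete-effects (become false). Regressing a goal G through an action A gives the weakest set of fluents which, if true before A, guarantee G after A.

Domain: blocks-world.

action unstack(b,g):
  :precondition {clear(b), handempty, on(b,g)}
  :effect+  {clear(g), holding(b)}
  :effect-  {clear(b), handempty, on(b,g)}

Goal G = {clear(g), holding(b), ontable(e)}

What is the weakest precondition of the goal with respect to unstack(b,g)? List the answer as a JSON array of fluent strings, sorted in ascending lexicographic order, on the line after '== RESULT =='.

Compute (G \ add) ∪ pre:
  G ∩ del = {}  (empty — regression defined)
  G \ add = {clear(g), holding(b), ontable(e)} \ {clear(g), holding(b)} = {ontable(e)}
  ∪ pre   = {ontable(e)} ∪ {clear(b), handempty, on(b,g)}
          = {clear(b), handempty, on(b,g), ontable(e)}

== RESULT ==
["clear(b)", "handempty", "on(b,g)", "ontable(e)"]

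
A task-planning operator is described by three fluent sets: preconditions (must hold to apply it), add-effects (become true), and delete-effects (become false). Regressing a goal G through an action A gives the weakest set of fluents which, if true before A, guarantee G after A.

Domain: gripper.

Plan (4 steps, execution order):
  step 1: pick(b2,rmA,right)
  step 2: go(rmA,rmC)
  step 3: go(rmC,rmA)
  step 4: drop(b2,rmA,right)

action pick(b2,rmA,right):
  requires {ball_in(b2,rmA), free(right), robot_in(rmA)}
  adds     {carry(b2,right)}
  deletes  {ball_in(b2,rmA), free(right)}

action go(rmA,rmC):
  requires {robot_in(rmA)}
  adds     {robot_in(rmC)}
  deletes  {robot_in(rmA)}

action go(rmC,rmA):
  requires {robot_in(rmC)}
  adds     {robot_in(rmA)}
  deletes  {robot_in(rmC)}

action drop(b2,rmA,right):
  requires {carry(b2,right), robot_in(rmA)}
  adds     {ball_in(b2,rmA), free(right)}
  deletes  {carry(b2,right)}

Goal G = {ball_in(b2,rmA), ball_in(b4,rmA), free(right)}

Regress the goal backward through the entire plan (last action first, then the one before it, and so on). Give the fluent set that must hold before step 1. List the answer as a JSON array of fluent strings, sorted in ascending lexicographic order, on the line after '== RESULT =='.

Work backward from the goal:
  through step 4 (drop(b2,rmA,right)): drop {ball_in(b2,rmA), free(right)}, keep {ball_in(b4,rmA)}, require {carry(b2,right), robot_in(rmA)}
    → {ball_in(b4,rmA), carry(b2,right), robot_in(rmA)}
  through step 3 (go(rmC,rmA)): drop {robot_in(rmA)}, keep {ball_in(b4,rmA), carry(b2,right)}, require {robot_in(rmC)}
    → {ball_in(b4,rmA), carry(b2,right), robot_in(rmC)}
  through step 2 (go(rmA,rmC)): drop {robot_in(rmC)}, keep {ball_in(b4,rmA), carry(b2,right)}, require {robot_in(rmA)}
    → {ball_in(b4,rmA), carry(b2,right), robot_in(rmA)}
  through step 1 (pick(b2,rmA,right)): drop {carry(b2,right)}, keep {ball_in(b4,rmA), robot_in(rmA)}, require {ball_in(b2,rmA), free(right), robot_in(rmA)}
    → {ball_in(b2,rmA), ball_in(b4,rmA), free(right), robot_in(rmA)}

== RESULT ==
["ball_in(b2,rmA)", "ball_in(b4,rmA)", "free(right)", "robot_in(rmA)"]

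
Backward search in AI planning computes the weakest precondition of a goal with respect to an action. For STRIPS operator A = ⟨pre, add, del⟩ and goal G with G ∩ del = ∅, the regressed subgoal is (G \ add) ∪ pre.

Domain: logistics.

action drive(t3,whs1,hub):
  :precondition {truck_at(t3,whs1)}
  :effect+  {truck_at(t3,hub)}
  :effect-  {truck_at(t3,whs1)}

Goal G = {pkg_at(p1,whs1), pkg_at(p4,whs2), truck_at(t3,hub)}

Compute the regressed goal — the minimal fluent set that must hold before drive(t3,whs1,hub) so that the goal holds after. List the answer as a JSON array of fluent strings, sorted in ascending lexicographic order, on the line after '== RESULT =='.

Regress:
  G ∩ del = {}  (empty — regression defined)
  G \ add = {pkg_at(p1,whs1), pkg_at(p4,whs2), truck_at(t3,hub)} \ {truck_at(t3,hub)} = {pkg_at(p1,whs1), pkg_at(p4,whs2)}
  ∪ pre   = {pkg_at(p1,whs1), pkg_at(p4,whs2)} ∪ {truck_at(t3,whs1)}
          = {pkg_at(p1,whs1), pkg_at(p4,whs2), truck_at(t3,whs1)}

== RESULT ==
["pkg_at(p1,whs1)", "pkg_at(p4,whs2)", "truck_at(t3,whs1)"]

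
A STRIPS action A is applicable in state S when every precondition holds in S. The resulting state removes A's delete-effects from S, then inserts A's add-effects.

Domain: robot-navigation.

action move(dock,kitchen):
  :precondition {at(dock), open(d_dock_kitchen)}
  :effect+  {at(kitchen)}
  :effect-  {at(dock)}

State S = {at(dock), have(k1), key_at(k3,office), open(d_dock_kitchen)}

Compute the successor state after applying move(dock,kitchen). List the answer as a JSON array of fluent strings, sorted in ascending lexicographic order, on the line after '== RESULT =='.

Compute (S \ del) ∪ add:
  pre ⊆ S: {at(dock), open(d_dock_kitchen)} ⊆ S  — applicable
  S \ del = {have(k1), key_at(k3,office), open(d_dock_kitchen)}
  ∪ add   = {at(kitchen), have(k1), key_at(k3,office), open(d_dock_kitchen)}

== RESULT ==
["at(kitchen)", "have(k1)", "key_at(k3,office)", "open(d_dock_kitchen)"]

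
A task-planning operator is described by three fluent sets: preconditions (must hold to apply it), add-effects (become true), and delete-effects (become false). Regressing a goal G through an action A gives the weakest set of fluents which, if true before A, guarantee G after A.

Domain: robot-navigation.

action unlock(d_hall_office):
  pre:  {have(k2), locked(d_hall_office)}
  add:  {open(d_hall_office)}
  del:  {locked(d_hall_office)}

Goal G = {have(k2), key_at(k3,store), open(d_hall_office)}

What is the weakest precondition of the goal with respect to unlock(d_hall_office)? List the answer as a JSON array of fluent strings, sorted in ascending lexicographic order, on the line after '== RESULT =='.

Compute (G \ add) ∪ pre:
  G ∩ del = {}  (empty — regression defined)
  G \ add = {have(k2), key_at(k3,store), open(d_hall_office)} \ {open(d_hall_office)} = {have(k2), key_at(k3,store)}
  ∪ pre   = {have(k2), key_at(k3,store)} ∪ {have(k2), locked(d_hall_office)}
          = {have(k2), key_at(k3,store), locked(d_hall_office)}

== RESULT ==
["have(k2)", "key_at(k3,store)", "locked(d_hall_office)"]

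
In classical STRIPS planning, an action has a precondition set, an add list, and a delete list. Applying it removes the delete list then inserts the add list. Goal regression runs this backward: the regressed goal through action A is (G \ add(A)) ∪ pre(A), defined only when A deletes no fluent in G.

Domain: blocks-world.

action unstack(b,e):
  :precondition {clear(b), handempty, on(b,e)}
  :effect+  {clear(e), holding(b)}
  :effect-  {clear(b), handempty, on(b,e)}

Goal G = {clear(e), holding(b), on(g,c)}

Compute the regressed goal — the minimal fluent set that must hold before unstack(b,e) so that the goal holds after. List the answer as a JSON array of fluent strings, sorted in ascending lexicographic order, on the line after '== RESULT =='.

Regress:
  G ∩ del = {}  (empty — regression defined)
  G \ add = {clear(e), holding(b), on(g,c)} \ {clear(e), holding(b)} = {on(g,c)}
  ∪ pre   = {on(g,c)} ∪ {clear(b), handempty, on(b,e)}
          = {clear(b), handempty, on(b,e), on(g,c)}

== RESULT ==
["clear(b)", "handempty", "on(b,e)", "on(g,c)"]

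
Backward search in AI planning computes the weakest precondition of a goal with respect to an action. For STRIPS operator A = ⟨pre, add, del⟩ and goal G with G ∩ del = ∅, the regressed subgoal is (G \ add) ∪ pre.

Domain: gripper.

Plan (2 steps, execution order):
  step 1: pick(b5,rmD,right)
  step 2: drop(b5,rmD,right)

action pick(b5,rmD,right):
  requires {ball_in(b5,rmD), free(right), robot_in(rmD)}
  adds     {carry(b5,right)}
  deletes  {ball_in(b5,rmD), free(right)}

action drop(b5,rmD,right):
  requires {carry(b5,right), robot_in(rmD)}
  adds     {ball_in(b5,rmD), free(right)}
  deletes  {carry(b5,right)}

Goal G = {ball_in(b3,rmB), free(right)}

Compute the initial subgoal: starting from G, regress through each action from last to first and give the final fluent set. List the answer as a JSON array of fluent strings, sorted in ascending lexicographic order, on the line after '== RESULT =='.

Work backward from the goal:
  through step 2 (drop(b5,rmD,right)): drop {free(right)}, keep {ball_in(b3,rmB)}, require {carry(b5,right), robot_in(rmD)}
    → {ball_in(b3,rmB), carry(b5,right), robot_in(rmD)}
  through step 1 (pick(b5,rmD,right)): drop {carry(b5,right)}, keep {ball_in(b3,rmB), robot_in(rmD)}, require {ball_in(b5,rmD), free(right), robot_in(rmD)}
    → {ball_in(b3,rmB), ball_in(b5,rmD), free(right), robot_in(rmD)}

== RESULT ==
["ball_in(b3,rmB)", "ball_in(b5,rmD)", "free(right)", "robot_in(rmD)"]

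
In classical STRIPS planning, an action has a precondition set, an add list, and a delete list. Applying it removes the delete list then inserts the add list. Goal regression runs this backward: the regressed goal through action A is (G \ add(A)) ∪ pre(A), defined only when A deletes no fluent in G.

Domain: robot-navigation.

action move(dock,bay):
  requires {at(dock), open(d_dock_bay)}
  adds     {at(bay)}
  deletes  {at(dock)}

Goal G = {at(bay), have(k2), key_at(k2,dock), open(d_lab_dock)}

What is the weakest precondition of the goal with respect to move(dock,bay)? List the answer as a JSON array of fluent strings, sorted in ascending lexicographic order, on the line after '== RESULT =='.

Compute (G \ add) ∪ pre:
  G ∩ del = {}  (empty — regression defined)
  G \ add = {at(bay), have(k2), key_at(k2,dock), open(d_lab_dock)} \ {at(bay)} = {have(k2), key_at(k2,dock), open(d_lab_dock)}
  ∪ pre   = {have(k2), key_at(k2,dock), open(d_lab_dock)} ∪ {at(dock), open(d_dock_bay)}
          = {at(dock), have(k2), key_at(k2,dock), open(d_dock_bay), open(d_lab_dock)}

== RESULT ==
["at(dock)", "have(k2)", "key_at(k2,dock)", "open(d_dock_bay)", "open(d_lab_dock)"]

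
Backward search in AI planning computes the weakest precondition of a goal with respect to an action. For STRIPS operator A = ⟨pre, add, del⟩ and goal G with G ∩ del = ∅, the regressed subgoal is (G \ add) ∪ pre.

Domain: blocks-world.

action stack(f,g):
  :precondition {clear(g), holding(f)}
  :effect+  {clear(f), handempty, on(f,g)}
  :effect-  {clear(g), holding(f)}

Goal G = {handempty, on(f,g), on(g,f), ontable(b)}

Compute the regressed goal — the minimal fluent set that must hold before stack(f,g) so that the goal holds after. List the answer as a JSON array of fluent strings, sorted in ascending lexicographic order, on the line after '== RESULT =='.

Compute (G \ add) ∪ pre:
  G ∩ del = {}  (empty — regression defined)
  G \ add = {handempty, on(f,g), on(g,f), ontable(b)} \ {clear(f), handempty, on(f,g)} = {on(g,f), ontable(b)}
  ∪ pre   = {on(g,f), ontable(b)} ∪ {clear(g), holding(f)}
          = {clear(g), holding(f), on(g,f), ontable(b)}

== RESULT ==
["clear(g)", "holding(f)", "on(g,f)", "ontable(b)"]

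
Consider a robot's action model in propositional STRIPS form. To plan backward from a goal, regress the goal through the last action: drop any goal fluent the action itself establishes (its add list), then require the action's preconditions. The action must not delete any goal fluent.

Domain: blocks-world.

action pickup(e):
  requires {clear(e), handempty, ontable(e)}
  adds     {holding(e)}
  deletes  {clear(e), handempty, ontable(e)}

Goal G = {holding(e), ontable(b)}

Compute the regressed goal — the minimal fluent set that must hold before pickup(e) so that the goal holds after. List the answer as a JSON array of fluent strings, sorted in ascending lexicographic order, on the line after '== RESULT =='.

Compute (G \ add) ∪ pre:
  G ∩ del = {}  (empty — regression defined)
  G \ add = {holding(e), ontable(b)} \ {holding(e)} = {ontable(b)}
  ∪ pre   = {ontable(b)} ∪ {clear(e), handempty, ontable(e)}
          = {clear(e), handempty, ontable(b), ontable(e)}

== RESULT ==
["clear(e)", "handempty", "ontable(b)", "ontable(e)"]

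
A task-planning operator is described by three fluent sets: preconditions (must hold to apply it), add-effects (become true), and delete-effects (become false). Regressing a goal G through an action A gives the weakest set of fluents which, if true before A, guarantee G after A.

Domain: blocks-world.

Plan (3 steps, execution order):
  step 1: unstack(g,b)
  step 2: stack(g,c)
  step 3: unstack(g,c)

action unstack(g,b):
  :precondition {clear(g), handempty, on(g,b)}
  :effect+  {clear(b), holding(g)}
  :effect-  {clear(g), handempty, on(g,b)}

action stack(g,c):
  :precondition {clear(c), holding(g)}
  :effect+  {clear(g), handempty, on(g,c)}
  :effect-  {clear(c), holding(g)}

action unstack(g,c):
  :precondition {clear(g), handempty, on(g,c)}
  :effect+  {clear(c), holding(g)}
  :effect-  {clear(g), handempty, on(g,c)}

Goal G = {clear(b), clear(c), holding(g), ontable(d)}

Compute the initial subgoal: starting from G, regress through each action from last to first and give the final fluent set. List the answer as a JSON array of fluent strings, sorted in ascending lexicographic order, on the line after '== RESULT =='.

Work backward from the goal:
  through step 3 (unstack(g,c)): drop {clear(c), holding(g)}, keep {clear(b), ontable(d)}, require {clear(g), handempty, on(g,c)}
    → {clear(b), clear(g), handempty, on(g,c), ontable(d)}
  through step 2 (stack(g,c)): drop {clear(g), handempty, on(g,c)}, keep {clear(b), ontable(d)}, require {clear(c), holding(g)}
    → {clear(b), clear(c), holding(g), ontable(d)}
  through step 1 (unstack(g,b)): drop {clear(b), holding(g)}, keep {clear(c), ontable(d)}, require {clear(g), handempty, on(g,b)}
    → {clear(c), clear(g), handempty, on(g,b), ontable(d)}

== RESULT ==
["clear(c)", "clear(g)", "handempty", "on(g,b)", "ontable(d)"]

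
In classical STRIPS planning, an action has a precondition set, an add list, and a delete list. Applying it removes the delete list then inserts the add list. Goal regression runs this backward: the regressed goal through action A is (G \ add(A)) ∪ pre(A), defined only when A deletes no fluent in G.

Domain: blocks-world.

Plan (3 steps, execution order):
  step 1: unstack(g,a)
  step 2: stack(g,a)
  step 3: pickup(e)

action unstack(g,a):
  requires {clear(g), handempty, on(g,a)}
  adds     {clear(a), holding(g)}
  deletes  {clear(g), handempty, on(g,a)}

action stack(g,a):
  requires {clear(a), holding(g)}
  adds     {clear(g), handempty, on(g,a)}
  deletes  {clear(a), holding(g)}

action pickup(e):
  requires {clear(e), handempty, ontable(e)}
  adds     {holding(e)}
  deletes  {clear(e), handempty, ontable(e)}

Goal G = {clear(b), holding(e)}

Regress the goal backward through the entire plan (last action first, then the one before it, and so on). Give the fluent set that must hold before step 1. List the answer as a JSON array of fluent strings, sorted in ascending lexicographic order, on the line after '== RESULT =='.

Regress step by step:
  through step 3 (pickup(e)): drop {holding(e)}, keep {clear(b)}, require {clear(e), handempty, ontable(e)}
    → {clear(b), clear(e), handempty, ontable(e)}
  through step 2 (stack(g,a)): drop {handempty}, keep {clear(b), clear(e), ontable(e)}, require {clear(a), holding(g)}
    → {clear(a), clear(b), clear(e), holding(g), ontable(e)}
  through step 1 (unstack(g,a)): drop {clear(a), holding(g)}, keep {clear(b), clear(e), ontable(e)}, require {clear(g), handempty, on(g,a)}
    → {clear(b), clear(e), clear(g), handempty, on(g,a), ontable(e)}

== RESULT ==
["clear(b)", "clear(e)", "clear(g)", "handempty", "on(g,a)", "ontable(e)"]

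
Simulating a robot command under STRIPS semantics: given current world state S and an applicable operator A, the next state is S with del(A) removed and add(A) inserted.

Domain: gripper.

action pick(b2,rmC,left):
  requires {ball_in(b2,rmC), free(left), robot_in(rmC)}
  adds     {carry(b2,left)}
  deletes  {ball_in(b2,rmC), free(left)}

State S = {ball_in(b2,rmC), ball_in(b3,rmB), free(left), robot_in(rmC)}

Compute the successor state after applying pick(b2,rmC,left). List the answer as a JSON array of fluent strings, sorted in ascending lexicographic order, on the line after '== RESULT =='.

Compute (S \ del) ∪ add:
  pre ⊆ S: {ball_in(b2,rmC), free(left), robot_in(rmC)} ⊆ S  — applicable
  S \ del = {ball_in(b3,rmB), robot_in(rmC)}
  ∪ add   = {ball_in(b3,rmB), carry(b2,left), robot_in(rmC)}

== RESULT ==
["ball_in(b3,rmB)", "carry(b2,left)", "robot_in(rmC)"]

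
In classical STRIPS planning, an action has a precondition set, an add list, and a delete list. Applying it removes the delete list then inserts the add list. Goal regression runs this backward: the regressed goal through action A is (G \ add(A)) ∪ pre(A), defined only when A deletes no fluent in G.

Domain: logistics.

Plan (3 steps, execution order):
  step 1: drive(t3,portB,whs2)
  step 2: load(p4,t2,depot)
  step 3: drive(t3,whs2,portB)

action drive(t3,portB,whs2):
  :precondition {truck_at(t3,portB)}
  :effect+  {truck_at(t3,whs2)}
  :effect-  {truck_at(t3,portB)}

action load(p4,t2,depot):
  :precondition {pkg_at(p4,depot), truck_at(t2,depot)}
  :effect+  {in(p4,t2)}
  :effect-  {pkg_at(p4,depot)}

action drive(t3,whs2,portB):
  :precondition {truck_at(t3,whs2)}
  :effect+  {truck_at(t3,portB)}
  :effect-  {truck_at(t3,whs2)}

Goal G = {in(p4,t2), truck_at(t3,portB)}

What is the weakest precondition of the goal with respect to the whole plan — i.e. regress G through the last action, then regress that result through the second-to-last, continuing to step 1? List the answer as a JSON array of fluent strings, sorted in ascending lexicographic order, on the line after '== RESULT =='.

Work backward from the goal:
  through step 3 (drive(t3,whs2,portB)): drop {truck_at(t3,portB)}, keep {in(p4,t2)}, require {truck_at(t3,whs2)}
    → {in(p4,t2), truck_at(t3,whs2)}
  through step 2 (load(p4,t2,depot)): drop {in(p4,t2)}, keep {truck_at(t3,whs2)}, require {pkg_at(p4,depot), truck_at(t2,depot)}
    → {pkg_at(p4,depot), truck_at(t2,depot), truck_at(t3,whs2)}
  through step 1 (drive(t3,portB,whs2)): drop {truck_at(t3,whs2)}, keep {pkg_at(p4,depot), truck_at(t2,depot)}, require {truck_at(t3,portB)}
    → {pkg_at(p4,depot), truck_at(t2,depot), truck_at(t3,portB)}

== RESULT ==
["pkg_at(p4,depot)", "truck_at(t2,depot)", "truck_at(t3,portB)"]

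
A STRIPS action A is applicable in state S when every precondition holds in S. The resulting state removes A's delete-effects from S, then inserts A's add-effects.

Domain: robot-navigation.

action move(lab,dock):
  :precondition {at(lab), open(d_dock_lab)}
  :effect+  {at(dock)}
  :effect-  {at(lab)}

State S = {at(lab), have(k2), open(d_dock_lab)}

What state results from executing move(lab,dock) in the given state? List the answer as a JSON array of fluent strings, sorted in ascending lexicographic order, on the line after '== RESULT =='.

Compute (S \ del) ∪ add:
  pre ⊆ S: {at(lab), open(d_dock_lab)} ⊆ S  — applicable
  S \ del = {have(k2), open(d_dock_lab)}
  ∪ add   = {at(dock), have(k2), open(d_dock_lab)}

== RESULT ==
["at(dock)", "have(k2)", "open(d_dock_lab)"]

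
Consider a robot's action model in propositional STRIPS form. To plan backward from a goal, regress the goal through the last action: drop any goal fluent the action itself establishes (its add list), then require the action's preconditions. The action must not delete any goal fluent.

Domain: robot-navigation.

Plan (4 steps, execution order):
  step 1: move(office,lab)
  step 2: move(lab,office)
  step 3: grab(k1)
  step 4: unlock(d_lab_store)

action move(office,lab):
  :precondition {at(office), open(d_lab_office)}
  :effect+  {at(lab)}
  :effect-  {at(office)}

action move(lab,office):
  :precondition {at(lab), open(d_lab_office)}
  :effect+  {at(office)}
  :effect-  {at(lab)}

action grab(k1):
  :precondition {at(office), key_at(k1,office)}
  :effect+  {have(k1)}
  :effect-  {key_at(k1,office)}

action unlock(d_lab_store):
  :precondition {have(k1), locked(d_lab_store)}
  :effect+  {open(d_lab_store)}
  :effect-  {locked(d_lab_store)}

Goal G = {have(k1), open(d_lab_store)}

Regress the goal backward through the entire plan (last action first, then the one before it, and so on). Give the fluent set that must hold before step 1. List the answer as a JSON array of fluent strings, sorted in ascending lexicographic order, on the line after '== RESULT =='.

Work backward from the goal:
  through step 4 (unlock(d_lab_store)): drop {open(d_lab_store)}, keep {have(k1)}, require {have(k1), locked(d_lab_store)}
    → {have(k1), locked(d_lab_store)}
  through step 3 (grab(k1)): drop {have(k1)}, keep {locked(d_lab_store)}, require {at(office), key_at(k1,office)}
    → {at(office), key_at(k1,office), locked(d_lab_store)}
  through step 2 (move(lab,office)): drop {at(office)}, keep {key_at(k1,office), locked(d_lab_store)}, require {at(lab), open(d_lab_office)}
    → {at(lab), key_at(k1,office), locked(d_lab_store), open(d_lab_office)}
  through step 1 (move(office,lab)): drop {at(lab)}, keep {key_at(k1,office), locked(d_lab_store), open(d_lab_office)}, require {at(office), open(d_lab_office)}
    → {at(office), key_at(k1,office), locked(d_lab_store), open(d_lab_office)}

== RESULT ==
["at(office)", "key_at(k1,office)", "locked(d_lab_store)", "open(d_lab_office)"]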